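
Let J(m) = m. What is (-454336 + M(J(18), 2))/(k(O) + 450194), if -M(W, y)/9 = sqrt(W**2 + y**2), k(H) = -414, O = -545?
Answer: -113584/112445 - 9*sqrt(82)/224890 ≈ -1.0105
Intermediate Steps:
M(W, y) = -9*sqrt(W**2 + y**2)
(-454336 + M(J(18), 2))/(k(O) + 450194) = (-454336 - 9*sqrt(18**2 + 2**2))/(-414 + 450194) = (-454336 - 9*sqrt(324 + 4))/449780 = (-454336 - 18*sqrt(82))*(1/449780) = -113584/112445 - 9*sqrt(82)/224890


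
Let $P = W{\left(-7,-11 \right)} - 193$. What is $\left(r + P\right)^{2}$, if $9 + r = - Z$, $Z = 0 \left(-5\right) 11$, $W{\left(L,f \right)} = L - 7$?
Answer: $46656$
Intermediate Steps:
$W{\left(L,f \right)} = -7 + L$ ($W{\left(L,f \right)} = L - 7 = -7 + L$)
$Z = 0$ ($Z = 0 \cdot 11 = 0$)
$r = -9$ ($r = -9 - 0 = -9 + 0 = -9$)
$P = -207$ ($P = \left(-7 - 7\right) - 193 = -14 - 193 = -207$)
$\left(r + P\right)^{2} = \left(-9 - 207\right)^{2} = \left(-216\right)^{2} = 46656$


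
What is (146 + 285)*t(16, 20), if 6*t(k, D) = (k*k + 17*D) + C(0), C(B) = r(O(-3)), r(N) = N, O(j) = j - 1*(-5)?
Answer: 128869/3 ≈ 42956.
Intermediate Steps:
O(j) = 5 + j (O(j) = j + 5 = 5 + j)
C(B) = 2 (C(B) = 5 - 3 = 2)
t(k, D) = 1/3 + k**2/6 + 17*D/6 (t(k, D) = ((k*k + 17*D) + 2)/6 = ((k**2 + 17*D) + 2)/6 = (2 + k**2 + 17*D)/6 = 1/3 + k**2/6 + 17*D/6)
(146 + 285)*t(16, 20) = (146 + 285)*(1/3 + (1/6)*16**2 + (17/6)*20) = 431*(1/3 + (1/6)*256 + 170/3) = 431*(1/3 + 128/3 + 170/3) = 431*(299/3) = 128869/3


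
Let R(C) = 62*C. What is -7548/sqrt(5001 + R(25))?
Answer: -7548*sqrt(6551)/6551 ≈ -93.256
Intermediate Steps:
-7548/sqrt(5001 + R(25)) = -7548/sqrt(5001 + 62*25) = -7548/sqrt(5001 + 1550) = -7548*sqrt(6551)/6551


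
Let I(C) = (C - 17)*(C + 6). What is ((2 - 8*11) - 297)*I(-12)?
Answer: -66642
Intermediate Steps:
I(C) = (-17 + C)*(6 + C)
((2 - 8*11) - 297)*I(-12) = ((2 - 8*11) - 297)*(-102 + (-12)² - 11*(-12)) = ((2 - 88) - 297)*(-102 + 144 + 132) = (-86 - 297)*174 = -383*174 = -66642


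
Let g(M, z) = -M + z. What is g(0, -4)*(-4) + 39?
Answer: 55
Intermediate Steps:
g(M, z) = z - M
g(0, -4)*(-4) + 39 = (-4 - 1*0)*(-4) + 39 = (-4 + 0)*(-4) + 39 = -4*(-4) + 39 = 16 + 39 = 55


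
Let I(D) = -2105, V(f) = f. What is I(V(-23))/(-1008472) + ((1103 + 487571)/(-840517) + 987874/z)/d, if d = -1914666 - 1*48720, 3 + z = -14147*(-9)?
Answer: 6898579267839164081/3310798061615601039570 ≈ 0.0020837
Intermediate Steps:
z = 127320 (z = -3 - 14147*(-9) = -3 + 127323 = 127320)
d = -1963386 (d = -1914666 - 48720 = -1963386)
I(V(-23))/(-1008472) + ((1103 + 487571)/(-840517) + 987874/z)/d = -2105/(-1008472) + ((1103 + 487571)/(-840517) + 987874/127320)/(-1963386) = -2105*(-1/1008472) + (488674*(-1/840517) + 987874*(1/127320))*(-1/1963386) = 2105/1008472 + (-488674/840517 + 493937/63660)*(-1/1963386) = 2105/1008472 + (384053458589/53507312220)*(-1/1963386) = 2105/1008472 - 384053458589/105055507710376920 = 6898579267839164081/3310798061615601039570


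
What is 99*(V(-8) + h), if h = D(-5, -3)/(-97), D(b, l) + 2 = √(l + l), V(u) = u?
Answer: -76626/97 - 99*I*√6/97 ≈ -789.96 - 2.5*I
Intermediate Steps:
D(b, l) = -2 + √2*√l (D(b, l) = -2 + √(l + l) = -2 + √(2*l) = -2 + √2*√l)
h = 2/97 - I*√6/97 (h = (-2 + √2*√(-3))/(-97) = (-2 + √2*(I*√3))*(-1/97) = (-2 + I*√6)*(-1/97) = 2/97 - I*√6/97 ≈ 0.020619 - 0.025252*I)
99*(V(-8) + h) = 99*(-8 + (2/97 - I*√6/97)) = 99*(-774/97 - I*√6/97) = -76626/97 - 99*I*√6/97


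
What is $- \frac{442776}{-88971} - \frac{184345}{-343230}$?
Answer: $\frac{11225024365}{2035834422} \approx 5.5137$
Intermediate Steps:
$- \frac{442776}{-88971} - \frac{184345}{-343230} = \left(-442776\right) \left(- \frac{1}{88971}\right) - - \frac{36869}{68646} = \frac{147592}{29657} + \frac{36869}{68646} = \frac{11225024365}{2035834422}$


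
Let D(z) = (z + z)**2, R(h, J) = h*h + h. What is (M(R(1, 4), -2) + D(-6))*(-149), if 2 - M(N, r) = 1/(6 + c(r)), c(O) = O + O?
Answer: -43359/2 ≈ -21680.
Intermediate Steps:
c(O) = 2*O
R(h, J) = h + h**2 (R(h, J) = h**2 + h = h + h**2)
D(z) = 4*z**2 (D(z) = (2*z)**2 = 4*z**2)
M(N, r) = 2 - 1/(6 + 2*r)
(M(R(1, 4), -2) + D(-6))*(-149) = ((11 + 4*(-2))/(2*(3 - 2)) + 4*(-6)**2)*(-149) = ((1/2)*(11 - 8)/1 + 4*36)*(-149) = ((1/2)*1*3 + 144)*(-149) = (3/2 + 144)*(-149) = (291/2)*(-149) = -43359/2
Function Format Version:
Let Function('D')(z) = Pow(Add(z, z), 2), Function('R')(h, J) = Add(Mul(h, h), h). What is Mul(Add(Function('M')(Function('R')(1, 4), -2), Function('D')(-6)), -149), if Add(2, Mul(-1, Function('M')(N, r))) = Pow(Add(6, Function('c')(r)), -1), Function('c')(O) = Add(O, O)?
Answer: Rational(-43359, 2) ≈ -21680.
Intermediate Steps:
Function('c')(O) = Mul(2, O)
Function('R')(h, J) = Add(h, Pow(h, 2)) (Function('R')(h, J) = Add(Pow(h, 2), h) = Add(h, Pow(h, 2)))
Function('D')(z) = Mul(4, Pow(z, 2)) (Function('D')(z) = Pow(Mul(2, z), 2) = Mul(4, Pow(z, 2)))
Function('M')(N, r) = Add(2, Mul(-1, Pow(Add(6, Mul(2, r)), -1)))
Mul(Add(Function('M')(Function('R')(1, 4), -2), Function('D')(-6)), -149) = Mul(Add(Mul(Rational(1, 2), Pow(Add(3, -2), -1), Add(11, Mul(4, -2))), Mul(4, Pow(-6, 2))), -149) = Mul(Add(Mul(Rational(1, 2), Pow(1, -1), Add(11, -8)), Mul(4, 36)), -149) = Mul(Add(Mul(Rational(1, 2), 1, 3), 144), -149) = Mul(Add(Rational(3, 2), 144), -149) = Mul(Rational(291, 2), -149) = Rational(-43359, 2)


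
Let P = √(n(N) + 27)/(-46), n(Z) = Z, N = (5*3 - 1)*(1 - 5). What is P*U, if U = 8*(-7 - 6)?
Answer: 52*I*√29/23 ≈ 12.175*I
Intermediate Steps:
N = -56 (N = (15 - 1)*(-4) = 14*(-4) = -56)
U = -104 (U = 8*(-13) = -104)
P = -I*√29/46 (P = √(-56 + 27)/(-46) = √(-29)*(-1/46) = (I*√29)*(-1/46) = -I*√29/46 ≈ -0.11707*I)
P*U = -I*√29/46*(-104) = 52*I*√29/23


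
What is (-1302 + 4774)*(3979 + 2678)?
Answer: 23113104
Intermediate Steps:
(-1302 + 4774)*(3979 + 2678) = 3472*6657 = 23113104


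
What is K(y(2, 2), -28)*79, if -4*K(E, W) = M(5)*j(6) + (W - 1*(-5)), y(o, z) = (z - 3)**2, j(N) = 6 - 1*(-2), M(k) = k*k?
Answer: -13983/4 ≈ -3495.8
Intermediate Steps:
M(k) = k**2
j(N) = 8 (j(N) = 6 + 2 = 8)
y(o, z) = (-3 + z)**2
K(E, W) = -205/4 - W/4 (K(E, W) = -(5**2*8 + (W - 1*(-5)))/4 = -(25*8 + (W + 5))/4 = -(200 + (5 + W))/4 = -(205 + W)/4 = -205/4 - W/4)
K(y(2, 2), -28)*79 = (-205/4 - 1/4*(-28))*79 = (-205/4 + 7)*79 = -177/4*79 = -13983/4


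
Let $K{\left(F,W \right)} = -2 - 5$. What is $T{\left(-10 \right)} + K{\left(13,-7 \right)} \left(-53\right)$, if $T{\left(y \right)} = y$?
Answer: $361$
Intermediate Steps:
$K{\left(F,W \right)} = -7$
$T{\left(-10 \right)} + K{\left(13,-7 \right)} \left(-53\right) = -10 - -371 = -10 + 371 = 361$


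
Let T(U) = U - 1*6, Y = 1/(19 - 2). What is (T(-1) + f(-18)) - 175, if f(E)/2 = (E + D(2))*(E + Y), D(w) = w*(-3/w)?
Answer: 9716/17 ≈ 571.53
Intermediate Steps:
D(w) = -3
Y = 1/17 ≈ 0.058824
f(E) = 2*(-3 + E)*(1/17 + E) (f(E) = 2*((E - 3)*(E + 1/17)) = 2*((-3 + E)*(1/17 + E)) = 2*(-3 + E)*(1/17 + E))
T(U) = -6 + U (T(U) = U - 6 = -6 + U)
(T(-1) + f(-18)) - 175 = ((-6 - 1) + (-6/17 + 2*(-18)² - 100/17*(-18))) - 175 = (-7 + (-6/17 + 2*324 + 1800/17)) - 175 = (-7 + (-6/17 + 648 + 1800/17)) - 175 = (-7 + 12810/17) - 175 = 12691/17 - 175 = 9716/17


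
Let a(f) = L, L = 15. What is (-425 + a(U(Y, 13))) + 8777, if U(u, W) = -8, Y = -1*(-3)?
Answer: 8367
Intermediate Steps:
Y = 3
a(f) = 15
(-425 + a(U(Y, 13))) + 8777 = (-425 + 15) + 8777 = -410 + 8777 = 8367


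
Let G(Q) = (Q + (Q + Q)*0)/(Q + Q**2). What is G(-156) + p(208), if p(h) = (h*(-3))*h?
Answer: -20117761/155 ≈ -1.2979e+5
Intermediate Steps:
p(h) = -3*h**2 (p(h) = (-3*h)*h = -3*h**2)
G(Q) = Q/(Q + Q**2) (G(Q) = (Q + (2*Q)*0)/(Q + Q**2) = (Q + 0)/(Q + Q**2) = Q/(Q + Q**2))
G(-156) + p(208) = 1/(1 - 156) - 3*208**2 = 1/(-155) - 3*43264 = -1/155 - 129792 = -20117761/155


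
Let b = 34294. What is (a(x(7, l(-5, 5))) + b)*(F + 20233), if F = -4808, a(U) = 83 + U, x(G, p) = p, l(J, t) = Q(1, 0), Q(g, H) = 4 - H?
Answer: 530326925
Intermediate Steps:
l(J, t) = 4 (l(J, t) = 4 - 1*0 = 4 + 0 = 4)
(a(x(7, l(-5, 5))) + b)*(F + 20233) = ((83 + 4) + 34294)*(-4808 + 20233) = (87 + 34294)*15425 = 34381*15425 = 530326925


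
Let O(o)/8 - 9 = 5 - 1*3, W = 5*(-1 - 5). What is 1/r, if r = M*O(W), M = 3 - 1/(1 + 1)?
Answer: 1/220 ≈ 0.0045455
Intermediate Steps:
M = 5/2 (M = 3 - 1/2 = 5/2 ≈ 2.5000)
W = -30 (W = 5*(-6) = -30)
O(o) = 88 (O(o) = 72 + 8*(5 - 1*3) = 72 + 8*(5 - 3) = 72 + 8*2 = 72 + 16 = 88)
r = 220 (r = (5/2)*88 = 220)
1/r = 1/220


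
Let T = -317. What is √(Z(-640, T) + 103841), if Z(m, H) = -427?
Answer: √103414 ≈ 321.58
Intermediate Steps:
√(Z(-640, T) + 103841) = √(-427 + 103841) = √103414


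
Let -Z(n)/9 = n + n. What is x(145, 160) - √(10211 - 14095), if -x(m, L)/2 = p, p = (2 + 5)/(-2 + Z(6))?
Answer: 7/55 - 2*I*√971 ≈ 0.12727 - 62.322*I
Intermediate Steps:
Z(n) = -18*n (Z(n) = -9*(n + n) = -18*n)
p = -7/110 (p = (2 + 5)/(-2 - 18*6) = 7/(-2 - 108) = 7/(-110) = -1/110*7 = -7/110 ≈ -0.063636)
x(m, L) = 7/55 (x(m, L) = -2*(-7/110) = 7/55)
x(145, 160) - √(10211 - 14095) = 7/55 - √(10211 - 14095) = 7/55 - √(-3884) = 7/55 - 2*I*√971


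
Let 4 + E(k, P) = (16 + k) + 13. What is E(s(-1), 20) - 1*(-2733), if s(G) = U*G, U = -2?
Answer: 2760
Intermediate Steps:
s(G) = -2*G
E(k, P) = 25 + k (E(k, P) = -4 + ((16 + k) + 13) = -4 + (29 + k) = 25 + k)
E(s(-1), 20) - 1*(-2733) = (25 - 2*(-1)) - 1*(-2733) = (25 + 2) + 2733 = 27 + 2733 = 2760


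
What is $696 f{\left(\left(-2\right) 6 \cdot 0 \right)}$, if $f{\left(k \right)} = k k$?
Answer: $0$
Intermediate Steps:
$f{\left(k \right)} = k^{2}$
$696 f{\left(\left(-2\right) 6 \cdot 0 \right)} = 696 \left(\left(-2\right) 6 \cdot 0\right)^{2} = 696 \left(\left(-12\right) 0\right)^{2} = 696 \cdot 0^{2} = 696 \cdot 0 = 0$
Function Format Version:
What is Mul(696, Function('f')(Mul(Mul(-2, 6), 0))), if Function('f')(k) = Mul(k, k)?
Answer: 0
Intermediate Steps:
Function('f')(k) = Pow(k, 2)
Mul(696, Function('f')(Mul(Mul(-2, 6), 0))) = Mul(696, Pow(Mul(Mul(-2, 6), 0), 2)) = Mul(696, Pow(Mul(-12, 0), 2)) = Mul(696, Pow(0, 2)) = Mul(696, 0) = 0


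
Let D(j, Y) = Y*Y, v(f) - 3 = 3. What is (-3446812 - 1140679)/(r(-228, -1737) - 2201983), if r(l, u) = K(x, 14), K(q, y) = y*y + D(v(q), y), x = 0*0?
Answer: 4587491/2201591 ≈ 2.0837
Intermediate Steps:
v(f) = 6 (v(f) = 3 + 3 = 6)
D(j, Y) = Y**2
x = 0
K(q, y) = 2*y**2 (K(q, y) = y*y + y**2 = y**2 + y**2 = 2*y**2)
r(l, u) = 392 (r(l, u) = 2*14**2 = 2*196 = 392)
(-3446812 - 1140679)/(r(-228, -1737) - 2201983) = (-3446812 - 1140679)/(392 - 2201983) = -4587491/(-2201591) = -4587491*(-1/2201591) = 4587491/2201591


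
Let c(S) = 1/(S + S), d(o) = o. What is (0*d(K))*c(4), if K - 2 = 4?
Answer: 0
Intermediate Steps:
K = 6 (K = 2 + 4 = 6)
c(S) = 1/(2*S)
(0*d(K))*c(4) = (0*6)*((½)/4) = 0*((½)*(¼)) = 0*(⅛) = 0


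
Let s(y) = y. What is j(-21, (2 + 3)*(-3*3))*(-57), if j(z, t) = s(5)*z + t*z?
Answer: -47880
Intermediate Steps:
j(z, t) = 5*z + t*z
j(-21, (2 + 3)*(-3*3))*(-57) = -21*(5 + (2 + 3)*(-3*3))*(-57) = -21*(5 + 5*(-9))*(-57) = -21*(5 - 45)*(-57) = -21*(-40)*(-57) = 840*(-57) = -47880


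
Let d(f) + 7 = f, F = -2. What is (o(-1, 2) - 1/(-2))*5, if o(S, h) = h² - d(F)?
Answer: 135/2 ≈ 67.500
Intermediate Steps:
d(f) = -7 + f
o(S, h) = 9 + h² (o(S, h) = h² - (-7 - 2) = h² - 1*(-9) = h² + 9 = 9 + h²)
(o(-1, 2) - 1/(-2))*5 = ((9 + 2²) - 1/(-2))*5 = ((9 + 4) - 1*(-½))*5 = (13 + ½)*5 = (27/2)*5 = 135/2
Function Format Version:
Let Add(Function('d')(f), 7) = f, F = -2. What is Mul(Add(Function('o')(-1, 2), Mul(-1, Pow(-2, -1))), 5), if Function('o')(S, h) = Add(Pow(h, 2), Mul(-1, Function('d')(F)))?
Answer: Rational(135, 2) ≈ 67.500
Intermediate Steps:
Function('d')(f) = Add(-7, f)
Function('o')(S, h) = Add(9, Pow(h, 2)) (Function('o')(S, h) = Add(Pow(h, 2), Mul(-1, Add(-7, -2))) = Add(Pow(h, 2), Mul(-1, -9)) = Add(Pow(h, 2), 9) = Add(9, Pow(h, 2)))
Mul(Add(Function('o')(-1, 2), Mul(-1, Pow(-2, -1))), 5) = Mul(Add(Add(9, Pow(2, 2)), Mul(-1, Pow(-2, -1))), 5) = Mul(Add(Add(9, 4), Mul(-1, Rational(-1, 2))), 5) = Mul(Add(13, Rational(1, 2)), 5) = Mul(Rational(27, 2), 5) = Rational(135, 2)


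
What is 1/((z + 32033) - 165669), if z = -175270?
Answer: -1/308906 ≈ -3.2372e-6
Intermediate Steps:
1/((z + 32033) - 165669) = 1/((-175270 + 32033) - 165669) = 1/(-143237 - 165669) = 1/(-308906) = -1/308906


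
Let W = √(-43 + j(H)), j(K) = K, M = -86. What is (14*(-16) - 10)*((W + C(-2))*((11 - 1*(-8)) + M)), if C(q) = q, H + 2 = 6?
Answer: -31356 + 15678*I*√39 ≈ -31356.0 + 97909.0*I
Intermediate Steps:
H = 4 (H = -2 + 6 = 4)
W = I*√39 (W = √(-43 + 4) = √(-39) = I*√39 ≈ 6.245*I)
(14*(-16) - 10)*((W + C(-2))*((11 - 1*(-8)) + M)) = (14*(-16) - 10)*((I*√39 - 2)*((11 - 1*(-8)) - 86)) = (-224 - 10)*((-2 + I*√39)*((11 + 8) - 86)) = -234*(-2 + I*√39)*(19 - 86) = -234*(-2 + I*√39)*(-67) = -234*(134 - 67*I*√39) = -31356 + 15678*I*√39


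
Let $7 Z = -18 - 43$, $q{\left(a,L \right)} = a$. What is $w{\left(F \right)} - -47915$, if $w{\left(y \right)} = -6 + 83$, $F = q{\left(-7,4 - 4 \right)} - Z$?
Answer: $47992$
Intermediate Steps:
$Z = - \frac{61}{7}$ ($Z = \frac{-18 - 43}{7} = \frac{1}{7} \left(-61\right) = - \frac{61}{7} \approx -8.7143$)
$F = \frac{12}{7}$ ($F = -7 - - \frac{61}{7} = -7 + \frac{61}{7} = \frac{12}{7} \approx 1.7143$)
$w{\left(y \right)} = 77$
$w{\left(F \right)} - -47915 = 77 - -47915 = 77 + 47915 = 47992$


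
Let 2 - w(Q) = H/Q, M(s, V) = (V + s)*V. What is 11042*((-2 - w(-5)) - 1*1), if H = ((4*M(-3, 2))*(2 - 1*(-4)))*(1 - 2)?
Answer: -806066/5 ≈ -1.6121e+5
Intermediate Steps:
M(s, V) = V*(V + s)
H = 48 (H = ((4*(2*(2 - 3)))*(2 - 1*(-4)))*(1 - 2) = ((4*(2*(-1)))*(2 + 4))*(-1) = ((4*(-2))*6)*(-1) = -8*6*(-1) = -48*(-1) = 48)
w(Q) = 2 - 48/Q
11042*((-2 - w(-5)) - 1*1) = 11042*((-2 - (2 - 48/(-5))) - 1*1) = 11042*((-2 - (2 - 48*(-1/5))) - 1) = 11042*((-2 - (2 + 48/5)) - 1) = 11042*((-2 - 1*58/5) - 1) = 11042*((-2 - 58/5) - 1) = 11042*(-68/5 - 1) = 11042*(-73/5) = -806066/5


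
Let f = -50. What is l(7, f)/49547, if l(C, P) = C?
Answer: 7/49547 ≈ 0.00014128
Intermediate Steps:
l(7, f)/49547 = 7/49547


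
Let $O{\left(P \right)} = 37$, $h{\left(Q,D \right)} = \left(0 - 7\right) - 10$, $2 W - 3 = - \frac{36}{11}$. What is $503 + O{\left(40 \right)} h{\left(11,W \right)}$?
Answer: $-126$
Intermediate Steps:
$W = - \frac{3}{22}$ ($W = \frac{3}{2} + \frac{\left(-36\right) \frac{1}{11}}{2} = \frac{3}{2} + \frac{1}{2} \left(- \frac{36}{11}\right) = \frac{3}{2} - \frac{18}{11} = - \frac{3}{22} \approx -0.13636$)
$h{\left(Q,D \right)} = -17$ ($h{\left(Q,D \right)} = -7 - 10 = -17$)
$503 + O{\left(40 \right)} h{\left(11,W \right)} = 503 + 37 \left(-17\right) = 503 - 629 = -126$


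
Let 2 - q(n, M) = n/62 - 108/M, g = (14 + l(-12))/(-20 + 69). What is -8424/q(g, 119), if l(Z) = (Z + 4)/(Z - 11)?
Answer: -5003257896/1724081 ≈ -2902.0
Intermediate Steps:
l(Z) = (4 + Z)/(-11 + Z)
g = 330/1127 (g = (14 + (4 - 12)/(-11 - 12))/(-20 + 69) = (14 - 8/(-23))/49 = (14 - 1/23*(-8))*(1/49) = (14 + 8/23)*(1/49) = (330/23)*(1/49) = 330/1127 ≈ 0.29281)
q(n, M) = 2 + 108/M - n/62 (q(n, M) = 2 - (n/62 - 108/M) = 2 - (-108/M + n/62) = 2 + (108/M - n/62) = 2 + 108/M - n/62)
-8424/q(g, 119) = -8424/(2 + 108/119 - 1/62*330/1127) = -8424/(2 + 108*(1/119) - 165/34937) = -8424/(2 + 108/119 - 165/34937) = -8424/1724081/593929 = -8424*593929/1724081 = -5003257896/1724081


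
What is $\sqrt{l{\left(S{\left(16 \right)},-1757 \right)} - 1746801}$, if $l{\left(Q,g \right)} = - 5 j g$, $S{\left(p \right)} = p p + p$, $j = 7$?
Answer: $7 i \sqrt{34394} \approx 1298.2 i$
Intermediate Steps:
$S{\left(p \right)} = p + p^{2}$ ($S{\left(p \right)} = p^{2} + p = p + p^{2}$)
$l{\left(Q,g \right)} = - 35 g$ ($l{\left(Q,g \right)} = \left(-5\right) 7 g = - 35 g$)
$\sqrt{l{\left(S{\left(16 \right)},-1757 \right)} - 1746801} = \sqrt{\left(-35\right) \left(-1757\right) - 1746801} = \sqrt{61495 - 1746801} = \sqrt{-1685306} = 7 i \sqrt{34394}$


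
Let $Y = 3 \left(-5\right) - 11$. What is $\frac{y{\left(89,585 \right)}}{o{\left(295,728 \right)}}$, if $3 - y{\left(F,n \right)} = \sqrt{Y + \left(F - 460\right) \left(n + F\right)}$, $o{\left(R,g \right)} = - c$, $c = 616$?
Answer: $- \frac{3}{616} + \frac{i \sqrt{15630}}{154} \approx -0.0048701 + 0.81182 i$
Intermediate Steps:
$Y = -26$ ($Y = -15 - 11 = -26$)
$o{\left(R,g \right)} = -616$ ($o{\left(R,g \right)} = \left(-1\right) 616 = -616$)
$y{\left(F,n \right)} = 3 - \sqrt{-26 + \left(-460 + F\right) \left(F + n\right)}$ ($y{\left(F,n \right)} = 3 - \sqrt{-26 + \left(F - 460\right) \left(n + F\right)} = 3 - \sqrt{-26 + \left(-460 + F\right) \left(F + n\right)}$)
$\frac{y{\left(89,585 \right)}}{o{\left(295,728 \right)}} = \frac{3 - \sqrt{-26 + 89^{2} - 40940 - 269100 + 89 \cdot 585}}{-616} = \left(3 - \sqrt{-26 + 7921 - 40940 - 269100 + 52065}\right) \left(- \frac{1}{616}\right) = \left(3 - \sqrt{-250080}\right) \left(- \frac{1}{616}\right) = \left(3 - 4 i \sqrt{15630}\right) \left(- \frac{1}{616}\right) = - \frac{3}{616} + \frac{i \sqrt{15630}}{154}$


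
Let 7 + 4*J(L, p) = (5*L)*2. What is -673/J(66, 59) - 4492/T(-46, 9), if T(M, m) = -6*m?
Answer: 1393954/17631 ≈ 79.063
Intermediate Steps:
J(L, p) = -7/4 + 5*L/2 (J(L, p) = -7/4 + ((5*L)*2)/4 = -7/4 + (10*L)/4 = -7/4 + 5*L/2)
-673/J(66, 59) - 4492/T(-46, 9) = -673/(-7/4 + (5/2)*66) - 4492/((-6*9)) = -673/(-7/4 + 165) - 4492/(-54) = -673/653/4 - 4492*(-1/54) = -673*4/653 + 2246/27 = -2692/653 + 2246/27 = 1393954/17631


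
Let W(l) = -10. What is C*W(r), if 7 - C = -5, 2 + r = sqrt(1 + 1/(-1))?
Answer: -120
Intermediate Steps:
r = -2 (r = -2 + sqrt(1 + 1/(-1)) = -2 + sqrt(1 - 1) = -2 + sqrt(0) = -2 + 0 = -2)
C = 12 (C = 7 - 1*(-5) = 7 + 5 = 12)
C*W(r) = 12*(-10) = -120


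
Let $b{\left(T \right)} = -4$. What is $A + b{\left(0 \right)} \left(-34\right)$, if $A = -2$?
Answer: $134$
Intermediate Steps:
$A + b{\left(0 \right)} \left(-34\right) = -2 - -136 = -2 + 136 = 134$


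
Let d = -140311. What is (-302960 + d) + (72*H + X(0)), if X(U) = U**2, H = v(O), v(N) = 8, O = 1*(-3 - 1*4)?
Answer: -442695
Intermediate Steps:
O = -7 (O = 1*(-3 - 4) = 1*(-7) = -7)
H = 8
(-302960 + d) + (72*H + X(0)) = (-302960 - 140311) + (72*8 + 0**2) = -443271 + (576 + 0) = -443271 + 576 = -442695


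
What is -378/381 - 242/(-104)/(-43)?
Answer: -297103/283972 ≈ -1.0462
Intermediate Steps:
-378/381 - 242/(-104)/(-43) = -378*1/381 - 242*(-1/104)*(-1/43) = -126/127 + (121/52)*(-1/43) = -126/127 - 121/2236 = -297103/283972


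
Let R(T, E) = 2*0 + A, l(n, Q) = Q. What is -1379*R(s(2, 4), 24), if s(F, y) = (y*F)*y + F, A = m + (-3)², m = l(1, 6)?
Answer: -20685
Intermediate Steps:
m = 6
A = 15 (A = 6 + (-3)² = 6 + 9 = 15)
s(F, y) = F + F*y² (s(F, y) = (F*y)*y + F = F*y² + F = F + F*y²)
R(T, E) = 15 (R(T, E) = 2*0 + 15 = 0 + 15 = 15)
-1379*R(s(2, 4), 24) = -1379*15 = -20685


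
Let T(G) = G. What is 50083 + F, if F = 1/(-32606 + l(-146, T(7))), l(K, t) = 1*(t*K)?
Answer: 1684191123/33628 ≈ 50083.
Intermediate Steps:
l(K, t) = K*t (l(K, t) = 1*(K*t) = K*t)
F = -1/33628 (F = 1/(-32606 - 146*7) = 1/(-32606 - 1022) = 1/(-33628) = -1/33628 ≈ -2.9737e-5)
50083 + F = 50083 - 1/33628 = 1684191123/33628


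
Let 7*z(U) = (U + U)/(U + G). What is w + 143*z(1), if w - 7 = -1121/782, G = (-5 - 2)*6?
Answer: 1025659/224434 ≈ 4.5700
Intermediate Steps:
G = -42 (G = -7*6 = -42)
z(U) = 2*U/(7*(-42 + U)) (z(U) = ((U + U)/(U - 42))/7 = ((2*U)/(-42 + U))/7 = (2*U/(-42 + U))/7 = 2*U/(7*(-42 + U)))
w = 4353/782 (w = 7 - 1121/782 = 4353/782 ≈ 5.5665)
w + 143*z(1) = 4353/782 + 143*((2/7)*1/(-42 + 1)) = 4353/782 + 143*((2/7)*1/(-41)) = 4353/782 + 143*((2/7)*1*(-1/41)) = 4353/782 + 143*(-2/287) = 4353/782 - 286/287 = 1025659/224434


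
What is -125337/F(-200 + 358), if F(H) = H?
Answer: -125337/158 ≈ -793.27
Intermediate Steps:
-125337/F(-200 + 358) = -125337/(-200 + 358) = -125337/158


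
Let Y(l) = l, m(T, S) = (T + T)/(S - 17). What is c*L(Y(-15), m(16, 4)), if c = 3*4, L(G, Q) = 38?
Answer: 456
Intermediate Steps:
m(T, S) = 2*T/(-17 + S) (m(T, S) = (2*T)/(-17 + S) = 2*T/(-17 + S))
c = 12
c*L(Y(-15), m(16, 4)) = 12*38 = 456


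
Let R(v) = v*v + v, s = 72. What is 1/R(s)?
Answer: 1/5256 ≈ 0.00019026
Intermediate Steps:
R(v) = v + v**2 (R(v) = v**2 + v = v + v**2)
1/R(s) = 1/(72*(1 + 72)) = 1/(72*73) = 1/5256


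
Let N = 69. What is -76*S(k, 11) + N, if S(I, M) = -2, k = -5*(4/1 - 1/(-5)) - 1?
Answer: 221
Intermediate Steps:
k = -22 (k = -5*(4*1 - 1*(-⅕)) - 1 = -5*(4 + ⅕) - 1 = -5*21/5 - 1 = -21 - 1 = -22)
-76*S(k, 11) + N = -76*(-2) + 69 = 152 + 69 = 221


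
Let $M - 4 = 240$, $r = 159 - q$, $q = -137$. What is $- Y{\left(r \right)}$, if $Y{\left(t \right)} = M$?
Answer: $-244$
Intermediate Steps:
$r = 296$ ($r = 159 - -137 = 159 + 137 = 296$)
$M = 244$ ($M = 4 + 240 = 244$)
$Y{\left(t \right)} = 244$
$- Y{\left(r \right)} = \left(-1\right) 244 = -244$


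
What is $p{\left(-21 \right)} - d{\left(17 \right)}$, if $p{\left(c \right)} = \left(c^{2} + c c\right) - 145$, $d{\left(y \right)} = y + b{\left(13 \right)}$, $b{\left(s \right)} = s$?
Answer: $707$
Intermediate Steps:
$d{\left(y \right)} = 13 + y$ ($d{\left(y \right)} = y + 13 = 13 + y$)
$p{\left(c \right)} = -145 + 2 c^{2}$ ($p{\left(c \right)} = \left(c^{2} + c^{2}\right) - 145 = 2 c^{2} - 145 = -145 + 2 c^{2}$)
$p{\left(-21 \right)} - d{\left(17 \right)} = \left(-145 + 2 \left(-21\right)^{2}\right) - \left(13 + 17\right) = \left(-145 + 2 \cdot 441\right) - 30 = \left(-145 + 882\right) - 30 = 737 - 30 = 707$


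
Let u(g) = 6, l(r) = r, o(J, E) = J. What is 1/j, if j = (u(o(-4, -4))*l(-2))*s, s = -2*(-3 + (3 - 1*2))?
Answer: -1/48 ≈ -0.020833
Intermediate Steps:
s = 4 (s = -2*(-3 + (3 - 2)) = -2*(-3 + 1) = -2*(-2) = 4)
j = -48 (j = (6*(-2))*4 = -12*4 = -48)
1/j = 1/(-48) = -1/48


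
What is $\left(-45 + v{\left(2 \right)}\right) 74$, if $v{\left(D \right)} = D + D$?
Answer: $-3034$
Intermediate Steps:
$v{\left(D \right)} = 2 D$
$\left(-45 + v{\left(2 \right)}\right) 74 = \left(-45 + 2 \cdot 2\right) 74 = \left(-45 + 4\right) 74 = \left(-41\right) 74 = -3034$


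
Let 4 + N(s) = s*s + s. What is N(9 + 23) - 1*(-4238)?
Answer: 5290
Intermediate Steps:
N(s) = -4 + s + s² (N(s) = -4 + (s*s + s) = -4 + (s² + s) = -4 + (s + s²) = -4 + s + s²)
N(9 + 23) - 1*(-4238) = (-4 + (9 + 23) + (9 + 23)²) - 1*(-4238) = (-4 + 32 + 32²) + 4238 = (-4 + 32 + 1024) + 4238 = 1052 + 4238 = 5290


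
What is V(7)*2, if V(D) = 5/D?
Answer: 10/7 ≈ 1.4286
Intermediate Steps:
V(7)*2 = (5/7)*2 = 10/7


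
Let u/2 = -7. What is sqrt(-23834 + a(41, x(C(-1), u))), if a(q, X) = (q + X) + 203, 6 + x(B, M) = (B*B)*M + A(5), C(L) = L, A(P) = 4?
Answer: I*sqrt(23606) ≈ 153.64*I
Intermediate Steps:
u = -14 (u = 2*(-7) = -14)
x(B, M) = -2 + M*B**2 (x(B, M) = -6 + ((B*B)*M + 4) = -6 + (B**2*M + 4) = -6 + (M*B**2 + 4) = -6 + (4 + M*B**2) = -2 + M*B**2)
a(q, X) = 203 + X + q (a(q, X) = (X + q) + 203 = 203 + X + q)
sqrt(-23834 + a(41, x(C(-1), u))) = sqrt(-23834 + (203 + (-2 - 14*(-1)**2) + 41)) = sqrt(-23834 + (203 + (-2 - 14*1) + 41)) = sqrt(-23834 + (203 + (-2 - 14) + 41)) = sqrt(-23834 + (203 - 16 + 41)) = sqrt(-23834 + 228) = sqrt(-23606) = I*sqrt(23606)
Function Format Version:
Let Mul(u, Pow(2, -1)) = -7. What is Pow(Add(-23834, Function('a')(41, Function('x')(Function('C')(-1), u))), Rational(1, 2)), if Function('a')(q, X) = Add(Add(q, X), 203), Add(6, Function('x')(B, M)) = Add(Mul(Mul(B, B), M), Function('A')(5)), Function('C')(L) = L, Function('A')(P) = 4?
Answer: Mul(I, Pow(23606, Rational(1, 2))) ≈ Mul(153.64, I)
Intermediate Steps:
u = -14 (u = Mul(2, -7) = -14)
Function('x')(B, M) = Add(-2, Mul(M, Pow(B, 2))) (Function('x')(B, M) = Add(-6, Add(Mul(Mul(B, B), M), 4)) = Add(-6, Add(Mul(Pow(B, 2), M), 4)) = Add(-6, Add(Mul(M, Pow(B, 2)), 4)) = Add(-6, Add(4, Mul(M, Pow(B, 2)))) = Add(-2, Mul(M, Pow(B, 2))))
Function('a')(q, X) = Add(203, X, q) (Function('a')(q, X) = Add(Add(X, q), 203) = Add(203, X, q))
Pow(Add(-23834, Function('a')(41, Function('x')(Function('C')(-1), u))), Rational(1, 2)) = Pow(Add(-23834, Add(203, Add(-2, Mul(-14, Pow(-1, 2))), 41)), Rational(1, 2)) = Pow(Add(-23834, Add(203, Add(-2, Mul(-14, 1)), 41)), Rational(1, 2)) = Pow(Add(-23834, Add(203, Add(-2, -14), 41)), Rational(1, 2)) = Pow(Add(-23834, Add(203, -16, 41)), Rational(1, 2)) = Pow(Add(-23834, 228), Rational(1, 2)) = Pow(-23606, Rational(1, 2)) = Mul(I, Pow(23606, Rational(1, 2)))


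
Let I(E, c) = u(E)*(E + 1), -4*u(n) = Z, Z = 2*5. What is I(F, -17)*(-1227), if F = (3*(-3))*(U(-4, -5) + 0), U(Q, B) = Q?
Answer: 226995/2 ≈ 1.1350e+5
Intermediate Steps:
Z = 10
F = 36 (F = (3*(-3))*(-4 + 0) = -9*(-4) = 36)
u(n) = -5/2 (u(n) = -¼*10 = -5/2)
I(E, c) = -5/2 - 5*E/2 (I(E, c) = -5*(E + 1)/2 = -5*(1 + E)/2 = -5/2 - 5*E/2)
I(F, -17)*(-1227) = (-5/2 - 5/2*36)*(-1227) = (-5/2 - 90)*(-1227) = -185/2*(-1227) = 226995/2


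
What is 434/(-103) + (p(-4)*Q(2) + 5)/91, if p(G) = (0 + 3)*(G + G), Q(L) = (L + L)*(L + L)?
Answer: -78531/9373 ≈ -8.3784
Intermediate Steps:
Q(L) = 4*L² (Q(L) = (2*L)*(2*L) = 4*L²)
p(G) = 6*G (p(G) = 3*(2*G) = 6*G)
434/(-103) + (p(-4)*Q(2) + 5)/91 = 434/(-103) + ((6*(-4))*(4*2²) + 5)/91 = 434*(-1/103) + (-96*4 + 5)*(1/91) = -434/103 + (-24*16 + 5)*(1/91) = -434/103 + (-384 + 5)*(1/91) = -434/103 - 379*1/91 = -434/103 - 379/91 = -78531/9373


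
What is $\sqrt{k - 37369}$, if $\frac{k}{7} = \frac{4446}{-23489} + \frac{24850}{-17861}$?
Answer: $\frac{i \sqrt{6579314367838899871497}}{419537029} \approx 193.34 i$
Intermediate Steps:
$k = - \frac{4641781592}{419537029}$ ($k = 7 \left(\frac{4446}{-23489} + \frac{24850}{-17861}\right) = 7 \left(4446 \left(- \frac{1}{23489}\right) + 24850 \left(- \frac{1}{17861}\right)\right) = 7 \left(- \frac{4446}{23489} - \frac{24850}{17861}\right) = 7 \left(- \frac{663111656}{419537029}\right) = - \frac{4641781592}{419537029} \approx -11.064$)
$\sqrt{k - 37369} = \sqrt{- \frac{4641781592}{419537029} - 37369} = \sqrt{- \frac{15682321018293}{419537029}} = \frac{i \sqrt{6579314367838899871497}}{419537029}$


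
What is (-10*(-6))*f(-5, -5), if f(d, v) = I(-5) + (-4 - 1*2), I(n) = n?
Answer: -660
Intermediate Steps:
f(d, v) = -11 (f(d, v) = -5 + (-4 - 1*2) = -5 + (-4 - 2) = -5 - 6 = -11)
(-10*(-6))*f(-5, -5) = -10*(-6)*(-11) = 60*(-11) = -660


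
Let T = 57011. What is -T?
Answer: -57011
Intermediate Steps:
-T = -1*57011 = -57011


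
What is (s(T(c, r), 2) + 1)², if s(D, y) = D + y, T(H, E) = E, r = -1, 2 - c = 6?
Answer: 4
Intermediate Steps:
c = -4 (c = 2 - 1*6 = 2 - 6 = -4)
(s(T(c, r), 2) + 1)² = ((-1 + 2) + 1)² = (1 + 1)² = 2² = 4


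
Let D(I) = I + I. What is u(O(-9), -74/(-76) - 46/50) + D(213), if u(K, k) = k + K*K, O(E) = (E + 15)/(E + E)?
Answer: 3643709/8550 ≈ 426.17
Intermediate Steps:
D(I) = 2*I
O(E) = (15 + E)/(2*E) (O(E) = (15 + E)/((2*E)) = (15 + E)*(1/(2*E)) = (15 + E)/(2*E))
u(K, k) = k + K²
u(O(-9), -74/(-76) - 46/50) + D(213) = ((-74/(-76) - 46/50) + ((½)*(15 - 9)/(-9))²) + 2*213 = ((-74*(-1/76) - 46*1/50) + ((½)*(-⅑)*6)²) + 426 = ((37/38 - 23/25) + (-⅓)²) + 426 = (51/950 + ⅑) + 426 = 1409/8550 + 426 = 3643709/8550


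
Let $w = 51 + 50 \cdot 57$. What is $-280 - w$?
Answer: $-3181$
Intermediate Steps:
$w = 2901$ ($w = 51 + 2850 = 2901$)
$-280 - w = -280 - 2901 = -3181$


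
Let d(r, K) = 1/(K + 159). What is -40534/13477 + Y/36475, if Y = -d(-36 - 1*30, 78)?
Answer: -350399216527/116502937275 ≈ -3.0076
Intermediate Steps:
d(r, K) = 1/(159 + K)
Y = -1/237 (Y = -1/(159 + 78) = -1/237 ≈ -0.0042194)
-40534/13477 + Y/36475 = -40534/13477 - 1/237/36475 = -40534*1/13477 - 1/237*1/36475 = -40534/13477 - 1/8644575 = -350399216527/116502937275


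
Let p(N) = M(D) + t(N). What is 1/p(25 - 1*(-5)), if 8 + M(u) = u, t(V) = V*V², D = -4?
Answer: 1/26988 ≈ 3.7053e-5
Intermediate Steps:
t(V) = V³
M(u) = -8 + u
p(N) = -12 + N³ (p(N) = (-8 - 4) + N³ = -12 + N³)
1/p(25 - 1*(-5)) = 1/(-12 + (25 - 1*(-5))³) = 1/(-12 + (25 + 5)³) = 1/(-12 + 30³) = 1/(-12 + 27000) = 1/26988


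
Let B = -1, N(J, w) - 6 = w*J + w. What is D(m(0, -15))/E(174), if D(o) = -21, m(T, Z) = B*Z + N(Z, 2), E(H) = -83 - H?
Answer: 21/257 ≈ 0.081712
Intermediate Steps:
N(J, w) = 6 + w + J*w (N(J, w) = 6 + (w*J + w) = 6 + (J*w + w) = 6 + (w + J*w) = 6 + w + J*w)
m(T, Z) = 8 + Z (m(T, Z) = -Z + (6 + 2 + Z*2) = -Z + (6 + 2 + 2*Z) = -Z + (8 + 2*Z) = 8 + Z)
D(m(0, -15))/E(174) = -21/(-83 - 1*174) = -21/(-83 - 174) = -21/(-257) = -21*(-1/257) = 21/257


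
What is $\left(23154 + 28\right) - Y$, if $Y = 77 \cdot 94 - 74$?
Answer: $16018$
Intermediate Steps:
$Y = 7164$ ($Y = 7238 - 74 = 7164$)
$\left(23154 + 28\right) - Y = \left(23154 + 28\right) - 7164 = 23182 - 7164 = 16018$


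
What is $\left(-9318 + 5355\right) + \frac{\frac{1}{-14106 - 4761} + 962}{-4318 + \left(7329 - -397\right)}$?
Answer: $- \frac{254797740715}{64298736} \approx -3962.7$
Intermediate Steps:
$\left(-9318 + 5355\right) + \frac{\frac{1}{-14106 - 4761} + 962}{-4318 + \left(7329 - -397\right)} = -3963 + \frac{\frac{1}{-18867} + 962}{-4318 + \left(7329 + 397\right)} = -3963 + \frac{- \frac{1}{18867} + 962}{-4318 + 7726} = -3963 + \frac{18150053}{18867 \cdot 3408} = -3963 + \frac{18150053}{18867} \cdot \frac{1}{3408} = -3963 + \frac{18150053}{64298736} = - \frac{254797740715}{64298736}$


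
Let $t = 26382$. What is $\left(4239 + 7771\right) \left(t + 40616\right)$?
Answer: $804645980$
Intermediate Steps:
$\left(4239 + 7771\right) \left(t + 40616\right) = \left(4239 + 7771\right) \left(26382 + 40616\right) = 12010 \cdot 66998 = 804645980$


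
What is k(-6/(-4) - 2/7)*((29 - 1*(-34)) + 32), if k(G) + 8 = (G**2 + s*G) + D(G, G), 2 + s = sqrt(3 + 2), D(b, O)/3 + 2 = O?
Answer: -210615/196 + 1615*sqrt(5)/14 ≈ -816.62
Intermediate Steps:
D(b, O) = -6 + 3*O
s = -2 + sqrt(5) (s = -2 + sqrt(3 + 2) = -2 + sqrt(5) ≈ 0.23607)
k(G) = -14 + G**2 + 3*G + G*(-2 + sqrt(5)) (k(G) = -8 + ((G**2 + (-2 + sqrt(5))*G) + (-6 + 3*G)) = -8 + ((G**2 + G*(-2 + sqrt(5))) + (-6 + 3*G)) = -8 + (-6 + G**2 + 3*G + G*(-2 + sqrt(5))) = -14 + G**2 + 3*G + G*(-2 + sqrt(5)))
k(-6/(-4) - 2/7)*((29 - 1*(-34)) + 32) = (-14 + (-6/(-4) - 2/7) + (-6/(-4) - 2/7)**2 + (-6/(-4) - 2/7)*sqrt(5))*((29 - 1*(-34)) + 32) = (-14 + (-6*(-1/4) - 2*1/7) + (-6*(-1/4) - 2*1/7)**2 + (-6*(-1/4) - 2*1/7)*sqrt(5))*((29 + 34) + 32) = (-14 + (3/2 - 2/7) + (3/2 - 2/7)**2 + (3/2 - 2/7)*sqrt(5))*(63 + 32) = (-14 + 17/14 + (17/14)**2 + 17*sqrt(5)/14)*95 = (-14 + 17/14 + 289/196 + 17*sqrt(5)/14)*95 = (-2217/196 + 17*sqrt(5)/14)*95 = -210615/196 + 1615*sqrt(5)/14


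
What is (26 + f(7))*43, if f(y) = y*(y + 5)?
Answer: 4730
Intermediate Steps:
f(y) = y*(5 + y)
(26 + f(7))*43 = (26 + 7*(5 + 7))*43 = (26 + 7*12)*43 = (26 + 84)*43 = 110*43 = 4730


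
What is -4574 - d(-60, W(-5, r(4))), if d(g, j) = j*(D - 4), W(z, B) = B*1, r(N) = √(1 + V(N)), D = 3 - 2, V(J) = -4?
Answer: -4574 + 3*I*√3 ≈ -4574.0 + 5.1962*I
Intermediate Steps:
D = 1
r(N) = I*√3 (r(N) = √(1 - 4) = √(-3) = I*√3)
W(z, B) = B
d(g, j) = -3*j (d(g, j) = j*(1 - 4) = j*(-3) = -3*j)
-4574 - d(-60, W(-5, r(4))) = -4574 - (-3)*I*√3 = -4574 + 3*I*√3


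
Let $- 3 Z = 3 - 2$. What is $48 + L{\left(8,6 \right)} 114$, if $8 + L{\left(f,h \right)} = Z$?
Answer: $-902$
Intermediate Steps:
$Z = - \frac{1}{3}$ ($Z = - \frac{3 - 2}{3} = \left(- \frac{1}{3}\right) 1 = - \frac{1}{3} \approx -0.33333$)
$L{\left(f,h \right)} = - \frac{25}{3}$ ($L{\left(f,h \right)} = -8 - \frac{1}{3} = - \frac{25}{3}$)
$48 + L{\left(8,6 \right)} 114 = 48 - 950 = -902$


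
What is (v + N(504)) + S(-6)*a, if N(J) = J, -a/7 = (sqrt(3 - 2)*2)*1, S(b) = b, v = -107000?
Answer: -106412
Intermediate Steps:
a = -14 (a = -7*sqrt(3 - 2)*2 = -7*sqrt(1)*2 = -7*1*2 = -14 ≈ -14.000)
(v + N(504)) + S(-6)*a = (-107000 + 504) - 6*(-14) = -106496 + 84 = -106412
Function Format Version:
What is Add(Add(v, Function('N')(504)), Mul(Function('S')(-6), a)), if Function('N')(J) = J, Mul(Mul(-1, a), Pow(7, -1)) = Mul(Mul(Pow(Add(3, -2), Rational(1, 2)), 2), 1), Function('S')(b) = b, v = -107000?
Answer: -106412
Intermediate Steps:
a = -14 (a = Mul(-7, Mul(Mul(Pow(Add(3, -2), Rational(1, 2)), 2), 1)) = Mul(-7, Mul(Mul(Pow(1, Rational(1, 2)), 2), 1)) = Mul(-7, Mul(Mul(1, 2), 1)) = Mul(-7, Mul(2, 1)) = Mul(-7, 2) = -14)
Add(Add(v, Function('N')(504)), Mul(Function('S')(-6), a)) = Add(Add(-107000, 504), Mul(-6, -14)) = Add(-106496, 84) = -106412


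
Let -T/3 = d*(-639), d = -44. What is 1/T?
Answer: -1/84348 ≈ -1.1856e-5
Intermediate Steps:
T = -84348 (T = -(-132)*(-639) = -3*28116 = -84348)
1/T = 1/(-84348) = -1/84348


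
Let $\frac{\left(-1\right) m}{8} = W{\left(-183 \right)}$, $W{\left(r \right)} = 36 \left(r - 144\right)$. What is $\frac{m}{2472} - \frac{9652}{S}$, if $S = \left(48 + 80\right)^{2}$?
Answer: $\frac{15824165}{421888} \approx 37.508$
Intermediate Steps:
$W{\left(r \right)} = -5184 + 36 r$ ($W{\left(r \right)} = 36 \left(-144 + r\right) = -5184 + 36 r$)
$m = 94176$ ($m = - 8 \left(-5184 + 36 \left(-183\right)\right) = - 8 \left(-5184 - 6588\right) = \left(-8\right) \left(-11772\right) = 94176$)
$S = 16384$ ($S = 128^{2} = 16384$)
$\frac{m}{2472} - \frac{9652}{S} = \frac{94176}{2472} - \frac{9652}{16384} = 94176 \cdot \frac{1}{2472} - \frac{2413}{4096} = \frac{3924}{103} - \frac{2413}{4096} = \frac{15824165}{421888}$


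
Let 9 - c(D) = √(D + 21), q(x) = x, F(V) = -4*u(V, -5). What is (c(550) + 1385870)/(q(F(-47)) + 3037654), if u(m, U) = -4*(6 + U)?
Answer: 1385879/3037670 - √571/3037670 ≈ 0.45622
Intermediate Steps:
u(m, U) = -24 - 4*U
F(V) = 16 (F(V) = -4*(-24 - 4*(-5)) = -4*(-24 + 20) = -4*(-4) = 16)
c(D) = 9 - √(21 + D) (c(D) = 9 - √(D + 21) = 9 - √(21 + D))
(c(550) + 1385870)/(q(F(-47)) + 3037654) = ((9 - √(21 + 550)) + 1385870)/(16 + 3037654) = ((9 - √571) + 1385870)/3037670 = (1385879 - √571)*(1/3037670) = 1385879/3037670 - √571/3037670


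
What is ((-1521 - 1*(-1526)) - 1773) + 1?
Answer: -1767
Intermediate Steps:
((-1521 - 1*(-1526)) - 1773) + 1 = ((-1521 + 1526) - 1773) + 1 = (5 - 1773) + 1 = -1768 + 1 = -1767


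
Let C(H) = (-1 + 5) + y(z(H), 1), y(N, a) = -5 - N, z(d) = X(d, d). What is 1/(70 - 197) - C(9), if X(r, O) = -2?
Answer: -128/127 ≈ -1.0079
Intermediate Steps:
z(d) = -2
C(H) = 1 (C(H) = (-1 + 5) + (-5 - 1*(-2)) = 4 + (-5 + 2) = 4 - 3 = 1)
1/(70 - 197) - C(9) = 1/(70 - 197) - 1*1 = 1/(-127) - 1 = -1/127 - 1 = -128/127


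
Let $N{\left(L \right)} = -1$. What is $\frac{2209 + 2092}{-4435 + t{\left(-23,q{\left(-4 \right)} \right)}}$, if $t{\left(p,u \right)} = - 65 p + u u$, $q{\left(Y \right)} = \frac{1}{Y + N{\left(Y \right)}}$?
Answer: $- \frac{107525}{73499} \approx -1.4629$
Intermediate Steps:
$q{\left(Y \right)} = \frac{1}{-1 + Y}$ ($q{\left(Y \right)} = \frac{1}{Y - 1} = \frac{1}{-1 + Y}$)
$t{\left(p,u \right)} = u^{2} - 65 p$ ($t{\left(p,u \right)} = - 65 p + u^{2} = u^{2} - 65 p$)
$\frac{2209 + 2092}{-4435 + t{\left(-23,q{\left(-4 \right)} \right)}} = \frac{2209 + 2092}{-4435 + \left(\left(\frac{1}{-1 - 4}\right)^{2} - -1495\right)} = \frac{4301}{-4435 + \left(\left(\frac{1}{-5}\right)^{2} + 1495\right)} = \frac{4301}{-4435 + \left(\left(- \frac{1}{5}\right)^{2} + 1495\right)} = \frac{4301}{-4435 + \left(\frac{1}{25} + 1495\right)} = \frac{4301}{-4435 + \frac{37376}{25}} = \frac{4301}{- \frac{73499}{25}} = 4301 \left(- \frac{25}{73499}\right) = - \frac{107525}{73499}$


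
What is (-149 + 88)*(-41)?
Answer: 2501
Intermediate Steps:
(-149 + 88)*(-41) = -61*(-41) = 2501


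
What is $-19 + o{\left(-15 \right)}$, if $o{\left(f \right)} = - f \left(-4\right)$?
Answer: $-79$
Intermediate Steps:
$o{\left(f \right)} = 4 f$ ($o{\left(f \right)} = - \left(-4\right) f = 4 f$)
$-19 + o{\left(-15 \right)} = -19 + 4 \left(-15\right) = -19 - 60 = -79$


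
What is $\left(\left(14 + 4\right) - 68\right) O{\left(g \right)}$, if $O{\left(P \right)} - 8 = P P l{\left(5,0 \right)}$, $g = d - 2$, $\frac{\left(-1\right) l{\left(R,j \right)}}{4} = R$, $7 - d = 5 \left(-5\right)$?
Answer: $899600$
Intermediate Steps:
$d = 32$ ($d = 7 - 5 \left(-5\right) = 7 - -25 = 7 + 25 = 32$)
$l{\left(R,j \right)} = - 4 R$
$g = 30$ ($g = 32 - 2 = 30$)
$O{\left(P \right)} = 8 - 20 P^{2}$ ($O{\left(P \right)} = 8 + P P \left(\left(-4\right) 5\right) = 8 + P^{2} \left(-20\right) = 8 - 20 P^{2}$)
$\left(\left(14 + 4\right) - 68\right) O{\left(g \right)} = \left(\left(14 + 4\right) - 68\right) \left(8 - 20 \cdot 30^{2}\right) = \left(18 - 68\right) \left(8 - 18000\right) = - 50 \left(8 - 18000\right) = \left(-50\right) \left(-17992\right) = 899600$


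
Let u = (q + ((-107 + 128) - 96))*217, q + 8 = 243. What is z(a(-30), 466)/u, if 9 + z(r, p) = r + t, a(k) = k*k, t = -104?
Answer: 787/34720 ≈ 0.022667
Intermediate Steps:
q = 235 (q = -8 + 243 = 235)
a(k) = k²
z(r, p) = -113 + r (z(r, p) = -9 + (r - 104) = -9 + (-104 + r) = -113 + r)
u = 34720 (u = (235 + ((-107 + 128) - 96))*217 = (235 + (21 - 96))*217 = (235 - 75)*217 = 160*217 = 34720)
z(a(-30), 466)/u = (-113 + (-30)²)/34720 = (-113 + 900)*(1/34720) = 787*(1/34720) = 787/34720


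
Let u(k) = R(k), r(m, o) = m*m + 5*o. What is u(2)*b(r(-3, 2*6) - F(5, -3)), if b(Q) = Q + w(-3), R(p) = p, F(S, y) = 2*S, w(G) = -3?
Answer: 112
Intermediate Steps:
r(m, o) = m² + 5*o
u(k) = k
b(Q) = -3 + Q (b(Q) = Q - 3 = -3 + Q)
u(2)*b(r(-3, 2*6) - F(5, -3)) = 2*(-3 + (((-3)² + 5*(2*6)) - 2*5)) = 2*(-3 + ((9 + 5*12) - 1*10)) = 2*(-3 + ((9 + 60) - 10)) = 2*(-3 + (69 - 10)) = 2*(-3 + 59) = 2*56 = 112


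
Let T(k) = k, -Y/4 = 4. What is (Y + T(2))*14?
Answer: -196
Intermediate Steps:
Y = -16 (Y = -4*4 = -16)
(Y + T(2))*14 = (-16 + 2)*14 = -14*14 = -196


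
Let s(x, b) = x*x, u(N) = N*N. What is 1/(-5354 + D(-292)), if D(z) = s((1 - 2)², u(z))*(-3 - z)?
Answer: -1/5065 ≈ -0.00019743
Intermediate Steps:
u(N) = N²
s(x, b) = x²
D(z) = -3 - z (D(z) = ((1 - 2)²)²*(-3 - z) = ((-1)²)²*(-3 - z) = 1²*(-3 - z) = 1*(-3 - z) = -3 - z)
1/(-5354 + D(-292)) = 1/(-5354 + (-3 - 1*(-292))) = 1/(-5354 + (-3 + 292)) = 1/(-5354 + 289) = 1/(-5065) = -1/5065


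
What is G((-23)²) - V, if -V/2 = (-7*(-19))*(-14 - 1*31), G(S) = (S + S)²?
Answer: 1107394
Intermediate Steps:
G(S) = 4*S² (G(S) = (2*S)² = 4*S²)
V = 11970 (V = -2*(-7*(-19))*(-14 - 1*31) = -266*(-14 - 31) = -266*(-45) = -2*(-5985) = 11970)
G((-23)²) - V = 4*((-23)²)² - 1*11970 = 4*529² - 11970 = 4*279841 - 11970 = 1119364 - 11970 = 1107394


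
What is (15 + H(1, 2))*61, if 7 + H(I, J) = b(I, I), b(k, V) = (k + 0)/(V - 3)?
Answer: 915/2 ≈ 457.50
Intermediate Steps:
b(k, V) = k/(-3 + V)
H(I, J) = -7 + I/(-3 + I)
(15 + H(1, 2))*61 = (15 + 3*(7 - 2*1)/(-3 + 1))*61 = (15 + 3*(7 - 2)/(-2))*61 = (15 + 3*(-½)*5)*61 = (15 - 15/2)*61 = (15/2)*61 = 915/2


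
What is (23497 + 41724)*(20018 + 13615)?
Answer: 2193577893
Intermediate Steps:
(23497 + 41724)*(20018 + 13615) = 65221*33633 = 2193577893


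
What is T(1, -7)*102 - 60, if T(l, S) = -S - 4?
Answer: 246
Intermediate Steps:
T(l, S) = -4 - S
T(1, -7)*102 - 60 = (-4 - 1*(-7))*102 - 60 = (-4 + 7)*102 - 60 = 3*102 - 60 = 306 - 60 = 246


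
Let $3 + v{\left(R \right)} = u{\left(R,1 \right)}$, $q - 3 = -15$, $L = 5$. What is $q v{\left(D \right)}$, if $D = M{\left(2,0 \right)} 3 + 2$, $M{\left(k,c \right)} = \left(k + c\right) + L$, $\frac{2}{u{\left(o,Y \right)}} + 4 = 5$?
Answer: $12$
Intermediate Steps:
$u{\left(o,Y \right)} = 2$ ($u{\left(o,Y \right)} = \frac{2}{-4 + 5} = \frac{2}{1} = 2 \cdot 1 = 2$)
$M{\left(k,c \right)} = 5 + c + k$ ($M{\left(k,c \right)} = \left(k + c\right) + 5 = \left(c + k\right) + 5 = 5 + c + k$)
$D = 23$ ($D = \left(5 + 0 + 2\right) 3 + 2 = 7 \cdot 3 + 2 = 21 + 2 = 23$)
$q = -12$ ($q = 3 - 15 = -12$)
$v{\left(R \right)} = -1$ ($v{\left(R \right)} = -3 + 2 = -1$)
$q v{\left(D \right)} = \left(-12\right) \left(-1\right) = 12$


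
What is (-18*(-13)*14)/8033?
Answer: 3276/8033 ≈ 0.40782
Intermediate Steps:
(-18*(-13)*14)/8033 = (234*14)*(1/8033) = 3276*(1/8033) = 3276/8033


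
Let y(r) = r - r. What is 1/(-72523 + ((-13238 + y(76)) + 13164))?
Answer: -1/72597 ≈ -1.3775e-5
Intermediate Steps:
y(r) = 0
1/(-72523 + ((-13238 + y(76)) + 13164)) = 1/(-72523 + ((-13238 + 0) + 13164)) = 1/(-72523 + (-13238 + 13164)) = 1/(-72523 - 74) = 1/(-72597) = -1/72597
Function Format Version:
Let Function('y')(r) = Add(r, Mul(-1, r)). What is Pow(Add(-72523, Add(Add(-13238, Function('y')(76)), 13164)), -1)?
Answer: Rational(-1, 72597) ≈ -1.3775e-5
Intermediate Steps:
Function('y')(r) = 0
Pow(Add(-72523, Add(Add(-13238, Function('y')(76)), 13164)), -1) = Pow(Add(-72523, Add(Add(-13238, 0), 13164)), -1) = Pow(Add(-72523, Add(-13238, 13164)), -1) = Pow(Add(-72523, -74), -1) = Pow(-72597, -1) = Rational(-1, 72597)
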